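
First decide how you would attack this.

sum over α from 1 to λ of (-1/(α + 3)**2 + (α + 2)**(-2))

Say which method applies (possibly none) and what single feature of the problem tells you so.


Best approach: telescoping — the summand is (α + 2)**(-2) minus the same expression shifted by one, so consecutive terms cancel in pairs.


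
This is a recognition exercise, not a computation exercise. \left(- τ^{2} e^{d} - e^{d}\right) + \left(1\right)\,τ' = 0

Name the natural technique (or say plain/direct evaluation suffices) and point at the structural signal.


Technique: separation of variables — solved for the derivative, the right side splits multiplicatively into a function of each variable alone — divide and integrate each side.


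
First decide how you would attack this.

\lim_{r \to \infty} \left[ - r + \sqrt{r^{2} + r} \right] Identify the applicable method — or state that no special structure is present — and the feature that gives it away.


Diagnosis: conjugate multiplication — neither \sqrt{r^{2} + r} nor r converges alone, so rewrite their difference as a conjugate-rationalized quotient first.


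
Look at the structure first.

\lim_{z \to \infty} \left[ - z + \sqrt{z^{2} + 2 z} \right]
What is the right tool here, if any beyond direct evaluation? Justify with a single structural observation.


Diagnosis: conjugate multiplication — turning the difference into a conjugate-rationalized ratio makes the limit readable.


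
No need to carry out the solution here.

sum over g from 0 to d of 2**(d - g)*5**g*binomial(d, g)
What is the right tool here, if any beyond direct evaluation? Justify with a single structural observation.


Best approach: the binomial theorem — binomial coefficients against complementary powers of 5 and 2: recognize the binomial expansion and resum.


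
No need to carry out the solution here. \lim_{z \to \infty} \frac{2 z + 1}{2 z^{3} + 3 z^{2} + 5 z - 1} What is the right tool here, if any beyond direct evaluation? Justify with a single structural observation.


Method: dominant-term comparison — as z grows, only the highest-degree terms matter — compare leading terms and read the limit off. Differentiating the expression as a single quotient would eventually settle it as well; matching dominant growth settles it immediately.


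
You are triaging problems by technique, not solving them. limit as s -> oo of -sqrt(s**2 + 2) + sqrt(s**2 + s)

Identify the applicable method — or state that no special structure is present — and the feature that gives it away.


Best approach: conjugate multiplication — divergence minus divergence hides a finite answer — expose it by pairing sqrt(s**2 + s) - sqrt(s**2 + 2) with its conjugate.


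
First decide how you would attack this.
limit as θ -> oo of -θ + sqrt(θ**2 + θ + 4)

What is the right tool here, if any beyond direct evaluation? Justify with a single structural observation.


Verdict: conjugate multiplication — infinity minus infinity with a radical in play — multiply by the conjugate so the divergences of sqrt(θ**2 + θ + 4) and θ annihilate.


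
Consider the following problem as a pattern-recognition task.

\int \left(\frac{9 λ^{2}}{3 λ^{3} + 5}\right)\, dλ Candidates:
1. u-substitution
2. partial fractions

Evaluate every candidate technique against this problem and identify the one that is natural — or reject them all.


Technique: u-substitution — set u = 3 λ^{3} + 5: a constant multiple of its derivative, namely 9 λ^{2}, is present as a factor once the integrand is collected, so the du is sitting there waiting.
- u-substitution — applies; the problem has the shape this method handles.
- partial fractions — proper and rational, yes, but the denominator has no factorization over the rationals to exploit.


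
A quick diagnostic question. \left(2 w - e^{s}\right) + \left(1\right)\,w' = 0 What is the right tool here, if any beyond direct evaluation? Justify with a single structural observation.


Diagnosis: a linear integrating factor — w appears only to the first power with coefficient 2 — the classic integrating-factor setup.


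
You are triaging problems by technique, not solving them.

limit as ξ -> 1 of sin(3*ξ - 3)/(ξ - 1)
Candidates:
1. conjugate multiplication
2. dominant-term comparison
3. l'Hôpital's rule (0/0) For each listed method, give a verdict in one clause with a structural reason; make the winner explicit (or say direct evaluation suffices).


Technique: l'Hôpital's rule (0/0) — substituting 1 gives 0 over 0; differentiate top and bottom once and re-evaluate. A first-order expansion at the point is an equally standard path; the rule packages it.
- conjugate multiplication: the conjugate move applies to radical differences, which this is not.
- dominant-term comparison: this limit is not decided by comparing polynomial growth at infinity.
- l'Hôpital's rule (0/0) — yes, a natural case for it.


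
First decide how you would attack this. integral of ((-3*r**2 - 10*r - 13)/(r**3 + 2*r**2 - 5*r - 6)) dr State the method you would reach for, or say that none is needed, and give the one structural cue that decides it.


Best approach: partial fractions — the bottom, r**3 + 2*r**2 - 5*r - 6, comes apart into simple factors, and a proper rational function over split factors decomposes.


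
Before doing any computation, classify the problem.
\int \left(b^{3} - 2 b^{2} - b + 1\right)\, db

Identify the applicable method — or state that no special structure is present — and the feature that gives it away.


Best approach: no special technique — every term is a constant multiple of a power of b; term-wise power-rule integration needs no preliminary transformation.


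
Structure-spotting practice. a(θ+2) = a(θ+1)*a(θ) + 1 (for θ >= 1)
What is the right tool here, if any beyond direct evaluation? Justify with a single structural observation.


Verdict: no special technique — this one you iterate or analyze qualitatively: the nonlinearity defeats linear solution methods.


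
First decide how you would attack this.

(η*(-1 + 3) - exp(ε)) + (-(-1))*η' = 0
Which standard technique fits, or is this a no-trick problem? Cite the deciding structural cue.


Method: a linear integrating factor — η appears only to the first power with coefficient (-1 + 3) — the classic integrating-factor setup.


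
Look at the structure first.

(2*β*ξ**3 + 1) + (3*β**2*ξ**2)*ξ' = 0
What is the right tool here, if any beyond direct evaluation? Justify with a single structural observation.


Verdict: the exact-equation method — the cross partial derivatives of 2*β*ξ**3 + 1 and 3*β**2*ξ**2 agree, so the left side is the total differential of one potential in β and ξ.


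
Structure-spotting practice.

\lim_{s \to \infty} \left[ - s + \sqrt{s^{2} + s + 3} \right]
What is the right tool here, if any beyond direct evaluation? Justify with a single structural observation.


Verdict: conjugate multiplication — this difference gives up after one conjugate multiplication — the radical structure cancels against its conjugate.


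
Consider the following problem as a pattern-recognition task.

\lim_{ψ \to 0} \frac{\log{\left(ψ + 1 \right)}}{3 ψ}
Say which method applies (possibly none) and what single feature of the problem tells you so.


Best approach: l'Hôpital's rule (0/0) — plug in 0: top and bottom both hit zero, so differentiate each and retry. The standard small-argument limits would also carry it; the rule is the systematic route.


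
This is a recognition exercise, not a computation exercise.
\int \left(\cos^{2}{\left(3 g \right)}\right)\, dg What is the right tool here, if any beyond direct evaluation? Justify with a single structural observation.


Method: a trigonometric identity — \cos^{2}{\left(3 g \right)} carries an even exponent — trade it for double-angle cosines before integrating.


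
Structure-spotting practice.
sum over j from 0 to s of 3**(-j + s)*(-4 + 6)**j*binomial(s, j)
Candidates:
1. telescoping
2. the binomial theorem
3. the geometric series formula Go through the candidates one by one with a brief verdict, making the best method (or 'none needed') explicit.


Method: the binomial theorem — binomial coefficients against complementary powers of (-4 + 6) and 3: recognize the binomial expansion and resum.
- telescoping: writing out consecutive terms as given produces no pairwise cancellation.
- the binomial theorem — yes — fits the structure here.
- the geometric series formula: the ratio of consecutive terms depends on the index.


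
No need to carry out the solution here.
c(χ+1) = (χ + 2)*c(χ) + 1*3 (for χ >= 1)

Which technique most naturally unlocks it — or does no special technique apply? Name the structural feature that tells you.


Diagnosis: a summation factor — with the index-dependent coefficient χ + 2, dividing by the cumulative product turns the left side into a pure difference.


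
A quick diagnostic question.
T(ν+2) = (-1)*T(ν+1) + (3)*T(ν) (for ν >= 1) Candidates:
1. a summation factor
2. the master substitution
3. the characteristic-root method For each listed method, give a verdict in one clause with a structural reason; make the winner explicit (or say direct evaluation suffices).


Verdict: the characteristic-root method — shift-invariance with fixed coefficients calls for exponential trials; the characteristic polynomial finds every r^ν.
- a summation factor — a summation factor telescopes one-step recursions; this one carries higher-order memory.
- the master substitution — the recursive argument is a shift of the index, not a fixed fraction of it.
- the characteristic-root method: yes — fits the structure here.


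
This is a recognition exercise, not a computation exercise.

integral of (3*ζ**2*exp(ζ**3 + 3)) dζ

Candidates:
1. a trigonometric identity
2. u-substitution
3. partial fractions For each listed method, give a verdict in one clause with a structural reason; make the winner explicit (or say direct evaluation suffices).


Diagnosis: u-substitution — everything non-trivial happens through the inner expression ζ**3 + 3, and its derivative accounts for the remaining factor up to a constant, so set u = ζ**3 + 3.
- a trigonometric identity: no sine or cosine appears, so there is nothing for a trigonometric identity to act on.
- u-substitution — yes — fits the structure here.
- partial fractions: the expression is not a ratio of polynomials that decomposes further.


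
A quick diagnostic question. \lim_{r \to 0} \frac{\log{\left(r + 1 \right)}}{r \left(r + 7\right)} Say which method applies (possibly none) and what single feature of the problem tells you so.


Method: l'Hôpital's rule (0/0) — substituting 0 gives 0 over 0; differentiate top and bottom once and re-evaluate. One could equally expand both pieces locally and compare leading terms; the rule does that in one stroke.


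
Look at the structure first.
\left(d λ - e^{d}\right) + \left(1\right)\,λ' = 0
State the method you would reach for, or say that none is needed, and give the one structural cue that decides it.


Best approach: a linear integrating factor — the unknown enters only to the first power against a nonzero forcing term — the integrating-factor template applies directly.


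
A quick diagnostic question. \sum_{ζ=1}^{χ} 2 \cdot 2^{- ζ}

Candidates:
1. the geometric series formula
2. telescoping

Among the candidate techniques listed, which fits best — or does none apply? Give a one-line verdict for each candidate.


Best approach: the geometric series formula — consecutive terms stand in a fixed index-free ratio — the geometric sum formula closes it.
- the geometric series formula: a fit — the right tool for this form.
- telescoping — in the displayed form, no term reappears at a neighboring index to cancel against.


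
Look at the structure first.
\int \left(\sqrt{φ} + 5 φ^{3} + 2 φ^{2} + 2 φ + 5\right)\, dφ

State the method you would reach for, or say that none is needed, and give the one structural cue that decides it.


Diagnosis: no special technique — nothing composite, nothing rational, nothing trigonometric — each constant-multiple power of φ integrates by the power rule alone.


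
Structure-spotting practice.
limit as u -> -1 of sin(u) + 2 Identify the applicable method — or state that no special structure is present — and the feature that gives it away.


Method: no special technique — the expression is continuous at the evaluation point — substitute directly; no indeterminate form appears.


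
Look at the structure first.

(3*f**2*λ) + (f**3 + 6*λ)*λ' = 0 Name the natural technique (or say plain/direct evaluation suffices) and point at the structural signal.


Method: the exact-equation method — this form is already the differential of something: the matching mixed partials of 3*f**2*λ and f**3 + 6*λ prove it.


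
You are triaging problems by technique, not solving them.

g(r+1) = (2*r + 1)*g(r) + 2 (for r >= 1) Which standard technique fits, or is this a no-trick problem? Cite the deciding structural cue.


Verdict: a summation factor — first-order, linear, moving coefficient 2*r + 1: the discrete analogue of an integrating factor handles it.


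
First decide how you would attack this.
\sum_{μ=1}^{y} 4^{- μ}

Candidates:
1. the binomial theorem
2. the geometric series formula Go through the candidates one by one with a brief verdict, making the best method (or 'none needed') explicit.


Method: the geometric series formula — consecutive terms stand in a fixed index-free ratio — the geometric sum formula closes it.
- the binomial theorem: no binomial coefficients pair up with complementary powers here.
- the geometric series formula: yes — fits the structure here.


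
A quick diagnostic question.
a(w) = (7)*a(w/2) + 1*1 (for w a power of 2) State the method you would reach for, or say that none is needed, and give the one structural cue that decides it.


Diagnosis: the master substitution — index division is the fingerprint: w/2 in the recursive call means substitute w = 2^m.


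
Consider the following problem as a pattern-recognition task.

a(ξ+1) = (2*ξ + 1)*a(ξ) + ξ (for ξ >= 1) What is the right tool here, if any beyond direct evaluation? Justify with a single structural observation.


Diagnosis: a summation factor — with the index-dependent coefficient 2*ξ + 1, dividing by the cumulative product turns the left side into a pure difference.


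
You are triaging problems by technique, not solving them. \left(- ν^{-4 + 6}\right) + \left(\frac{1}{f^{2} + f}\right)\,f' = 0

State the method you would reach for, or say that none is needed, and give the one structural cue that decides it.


Technique: separation of variables — a product of single-variable factors, ν^{-4 + 6} and f^{2} + f — the textbook separable form. Rearranged, this also fits the Bernoulli template directly; separation reads the product structure as given.


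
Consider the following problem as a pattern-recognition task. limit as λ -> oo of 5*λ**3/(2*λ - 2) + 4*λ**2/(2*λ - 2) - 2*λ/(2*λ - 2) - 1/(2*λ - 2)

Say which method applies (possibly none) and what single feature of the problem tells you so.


Diagnosis: dominant-term comparison — at large λ only the top-degree terms survive; compare the leading terms and the limit falls out. l'Hôpital's at-infinity variant applies to the expression viewed as a single quotient; the leading-term comparison is the direct route.


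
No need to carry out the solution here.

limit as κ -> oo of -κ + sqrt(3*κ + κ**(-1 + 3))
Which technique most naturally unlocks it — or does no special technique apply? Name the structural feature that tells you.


Verdict: conjugate multiplication — turning the difference into a conjugate-rationalized ratio makes the limit readable.


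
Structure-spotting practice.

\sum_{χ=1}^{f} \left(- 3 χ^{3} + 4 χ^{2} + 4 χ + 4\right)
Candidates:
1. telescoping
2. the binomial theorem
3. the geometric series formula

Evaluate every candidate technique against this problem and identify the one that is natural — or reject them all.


Method: no special technique — with only polynomial terms in χ present, the classical sum-of-powers identities are all you need.
- telescoping: as presented, consecutive terms share no shifted copy to cancel against — no rewrite is on display to change that.
- the binomial theorem: the terms do not reassemble into a binomial power.
- the geometric series formula: the term-to-term ratio drifts with the index — the one thing the geometric formula cannot absorb.


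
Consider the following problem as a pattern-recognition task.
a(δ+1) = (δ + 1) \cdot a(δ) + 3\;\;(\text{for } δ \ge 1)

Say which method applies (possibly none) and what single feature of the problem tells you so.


Verdict: a summation factor — an index-dependent multiplier δ + 1 rules out characteristic roots; a summation factor converts it to a pure difference.


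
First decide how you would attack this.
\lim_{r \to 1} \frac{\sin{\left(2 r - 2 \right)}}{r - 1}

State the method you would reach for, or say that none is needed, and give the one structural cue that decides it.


Best approach: l'Hôpital's rule (0/0) — substituting 1 gives 0 over 0; differentiate top and bottom once and re-evaluate. Expanding numerator and denominator to first order gives the same value — the rule automates exactly that.


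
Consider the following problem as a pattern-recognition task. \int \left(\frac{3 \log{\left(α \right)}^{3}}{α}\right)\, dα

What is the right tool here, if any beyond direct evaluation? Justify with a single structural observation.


Technique: u-substitution — everything non-trivial happens through the inner expression \log{\left(α \right)}, and its derivative accounts for the remaining factor up to a constant, so set u = \log{\left(α \right)}.


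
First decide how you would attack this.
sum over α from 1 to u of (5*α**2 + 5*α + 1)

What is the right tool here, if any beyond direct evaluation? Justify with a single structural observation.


Verdict: no special technique — constant-multiple powers of α with no cancellation partners and no common ratio — use the standard power-sum formulas.


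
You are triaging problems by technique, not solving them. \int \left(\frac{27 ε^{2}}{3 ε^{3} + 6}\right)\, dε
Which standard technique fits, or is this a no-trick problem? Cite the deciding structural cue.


Best approach: u-substitution — differentiating the inner expression 3 ε^{3} + 6 produces the factor 27 ε^{2} up to a constant multiple, so substituting u = 3 ε^{3} + 6 reduces everything to a one-variable integral in u.


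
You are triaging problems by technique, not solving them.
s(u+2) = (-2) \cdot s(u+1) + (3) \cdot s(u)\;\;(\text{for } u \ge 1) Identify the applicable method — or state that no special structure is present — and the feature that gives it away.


Diagnosis: the characteristic-root method — no index-dependence in the weights and nothing inhomogeneous: classic characteristic-equation setup.


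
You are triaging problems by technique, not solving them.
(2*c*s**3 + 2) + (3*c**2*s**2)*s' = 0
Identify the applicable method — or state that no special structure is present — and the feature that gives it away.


Verdict: the exact-equation method — the mixed-partials test passes for 2*c*s**3 + 2 and 3*c**2*s**2, so a potential function exists as presented.


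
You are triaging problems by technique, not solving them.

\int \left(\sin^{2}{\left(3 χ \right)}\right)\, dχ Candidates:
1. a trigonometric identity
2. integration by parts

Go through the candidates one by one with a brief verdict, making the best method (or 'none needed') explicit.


Best approach: a trigonometric identity — the even trigonometric power \sin^{2}{\left(3 χ \right)} reduces by a double-angle identity before any integration is attempted.
- a trigonometric identity: yes — fits the structure here.
- integration by parts: not the fit here: there is no polynomial factor to ladder down — parts can still close the trigonometric product by recursion, though the identity rewrite is the direct route.


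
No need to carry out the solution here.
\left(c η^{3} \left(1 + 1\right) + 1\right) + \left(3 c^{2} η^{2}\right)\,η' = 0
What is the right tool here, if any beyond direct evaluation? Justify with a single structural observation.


Diagnosis: the exact-equation method — the compatibility test passes: the η-derivative of (c η^{3} \left(1 + 1\right) + 1) matches the c-derivative of 3 c^{2} η^{2}, so integrate a potential.


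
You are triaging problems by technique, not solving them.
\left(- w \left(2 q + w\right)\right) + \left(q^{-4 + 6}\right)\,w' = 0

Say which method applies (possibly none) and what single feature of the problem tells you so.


Method: the homogeneous substitution — solved for the derivative, the right side is unchanged under scaling q and w together — it depends only on the ratio w/q, so substitute a single ratio variable. A Bernoulli substitution is a fair alternative on this equation directly; the homogeneous reading takes it as given.


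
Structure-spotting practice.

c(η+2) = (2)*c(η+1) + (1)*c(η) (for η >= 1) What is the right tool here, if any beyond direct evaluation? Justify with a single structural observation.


Verdict: the characteristic-root method — linear, homogeneous, constant coefficients: solutions of the form r^η exist — find the roots of the characteristic polynomial.


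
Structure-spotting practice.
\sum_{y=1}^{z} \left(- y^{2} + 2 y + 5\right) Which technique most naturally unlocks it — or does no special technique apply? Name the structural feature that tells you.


Diagnosis: no special technique — with only polynomial terms in y present, the classical sum-of-powers identities are all you need.


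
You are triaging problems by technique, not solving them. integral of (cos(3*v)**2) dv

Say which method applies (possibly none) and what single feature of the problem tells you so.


Method: a trigonometric identity — cos(3*v)**2 calls for power reduction: rewrite via double angles before any antiderivative is attempted.


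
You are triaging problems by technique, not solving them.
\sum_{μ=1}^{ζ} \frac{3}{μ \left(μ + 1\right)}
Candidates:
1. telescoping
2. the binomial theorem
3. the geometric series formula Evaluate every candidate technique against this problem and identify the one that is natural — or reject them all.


Method: telescoping — \frac{3}{μ \left(μ + 1\right)} hides a difference of shifted reciprocals — decompose it and the middle of the sum vanishes.
- telescoping: yes — fits the structure here.
- the binomial theorem: no binomial coefficients pair with matched powers.
- the geometric series formula: consecutive terms are not related by a fixed multiplier.


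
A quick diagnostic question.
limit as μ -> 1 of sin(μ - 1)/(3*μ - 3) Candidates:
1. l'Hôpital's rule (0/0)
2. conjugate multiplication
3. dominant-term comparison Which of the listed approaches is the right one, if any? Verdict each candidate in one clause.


Method: l'Hôpital's rule (0/0) — numerator and denominator both vanish at 1 — a genuine 0/0 form, which is exactly when l'Hôpital applies. A first-order expansion at the point is an equally standard path; the rule packages it.
- l'Hôpital's rule (0/0): applies; the problem has the shape this method handles.
- conjugate multiplication — there is no infinity-minus-infinity radical difference to rationalize.
- dominant-term comparison — no dominant power emerges to decide the limit by degree comparison.


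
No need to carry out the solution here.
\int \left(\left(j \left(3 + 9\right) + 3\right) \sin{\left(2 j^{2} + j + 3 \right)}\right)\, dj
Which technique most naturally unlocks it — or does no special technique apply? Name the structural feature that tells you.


Method: u-substitution — spotting that (j \left(3 + 9\right) + 3) is a constant multiple of the derivative of 2 j^{2} + j + 3 is the key observation — substitute u = 2 j^{2} + j + 3 and the integral becomes one-dimensional in u.


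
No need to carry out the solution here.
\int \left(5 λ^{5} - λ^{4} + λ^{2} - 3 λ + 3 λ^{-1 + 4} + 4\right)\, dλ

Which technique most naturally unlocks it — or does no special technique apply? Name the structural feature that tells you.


Verdict: no special technique — every term is a constant multiple of a power of λ; term-wise power-rule integration needs no preliminary transformation.


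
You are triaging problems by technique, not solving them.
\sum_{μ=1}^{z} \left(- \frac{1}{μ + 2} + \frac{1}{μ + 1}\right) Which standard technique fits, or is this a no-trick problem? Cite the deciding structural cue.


Best approach: telescoping — spot the paired structure — each term adds \frac{1}{μ + 1} and subtracts its successor value, which the next term restores: the definition of a telescoping chain.


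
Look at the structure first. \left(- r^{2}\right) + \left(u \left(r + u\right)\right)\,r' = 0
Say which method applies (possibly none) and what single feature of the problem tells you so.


Best approach: the homogeneous substitution — the slope's numerator and denominator have matching total degree, so it depends only on r/u and the ratio substitution collapses it. A Bernoulli-style rewrite — possibly after exchanging which variable is treated as dependent — would work as well; the homogeneous substitution is the more immediate reading here.


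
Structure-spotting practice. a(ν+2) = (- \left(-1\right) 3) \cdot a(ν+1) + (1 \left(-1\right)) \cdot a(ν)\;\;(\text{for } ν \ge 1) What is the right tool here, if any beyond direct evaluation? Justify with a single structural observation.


Method: the characteristic-root method — no index-dependence in the weights and nothing inhomogeneous: classic characteristic-equation setup.


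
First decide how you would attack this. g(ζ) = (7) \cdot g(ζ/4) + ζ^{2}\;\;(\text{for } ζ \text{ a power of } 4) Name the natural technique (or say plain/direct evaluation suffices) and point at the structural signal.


Technique: the master substitution — the argument contracts 4-fold per step: reindex ζ exponentially and solve the linear recurrence in the new index.


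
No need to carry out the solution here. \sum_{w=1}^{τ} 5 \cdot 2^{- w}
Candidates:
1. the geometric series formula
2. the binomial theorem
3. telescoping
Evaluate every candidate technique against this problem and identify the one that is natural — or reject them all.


Method: the geometric series formula — consecutive terms stand in a fixed index-free ratio — the geometric sum formula closes it.
- the geometric series formula — applies; the problem has the shape this method handles.
- the binomial theorem — there is no sum-raised-to-a-power identity hiding in these terms.
- telescoping — computed from the summand as displayed, the partial sums build up without the pairwise collapse telescoping exploits.


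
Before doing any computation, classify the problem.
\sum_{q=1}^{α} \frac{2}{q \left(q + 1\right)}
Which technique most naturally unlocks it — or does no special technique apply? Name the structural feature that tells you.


Verdict: telescoping — poles of \frac{2}{q \left(q + 1\right)} differ by an integer, the telltale of a telescoping partial-fraction sum.


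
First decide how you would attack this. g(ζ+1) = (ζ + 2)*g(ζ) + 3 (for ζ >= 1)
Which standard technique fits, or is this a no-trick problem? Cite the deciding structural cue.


Diagnosis: a summation factor — rescale the sequence by the product of the weights ζ + 2 so far — the recurrence collapses to a plain running sum.


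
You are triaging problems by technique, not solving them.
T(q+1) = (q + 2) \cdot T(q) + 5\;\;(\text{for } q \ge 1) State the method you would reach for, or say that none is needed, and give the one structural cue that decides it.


Technique: a summation factor — first-order, linear, moving coefficient q + 2: the discrete analogue of an integrating factor handles it.


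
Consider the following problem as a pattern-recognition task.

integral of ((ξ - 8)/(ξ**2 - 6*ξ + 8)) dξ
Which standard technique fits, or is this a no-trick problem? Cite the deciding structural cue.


Best approach: partial fractions — with ξ**2 - 6*ξ + 8 factorable and the degree on top strictly smaller, simple-fraction decomposition is immediate.


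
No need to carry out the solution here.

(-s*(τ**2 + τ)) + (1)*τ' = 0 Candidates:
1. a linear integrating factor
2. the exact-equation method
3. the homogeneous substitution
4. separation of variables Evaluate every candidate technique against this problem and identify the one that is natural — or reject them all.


Technique: separation of variables — the slope splits multiplicatively: s carrying all s-dependence times τ**2 + τ carrying all τ-dependence — separate and integrate. A Bernoulli rewrite would carry it as the equation stands — separating the variables needs no rearrangement either.
- a linear integrating factor — a nonlinear term in the unknown puts this outside the integrating-factor template.
- the exact-equation method — the mixed partial derivatives differ, so the left side is not a total differential.
- the homogeneous substitution — the slope is not a function of the ratio of the variables alone.
- separation of variables — applicable, and directly so.


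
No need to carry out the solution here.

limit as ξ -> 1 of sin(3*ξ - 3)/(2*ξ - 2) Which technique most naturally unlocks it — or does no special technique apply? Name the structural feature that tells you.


Diagnosis: l'Hôpital's rule (0/0) — substituting 1 gives 0 over 0; differentiate top and bottom once and re-evaluate. The standard small-argument limits would also carry it; the rule is the systematic route.


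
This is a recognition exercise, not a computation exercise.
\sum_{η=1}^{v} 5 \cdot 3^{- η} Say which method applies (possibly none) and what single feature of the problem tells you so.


Diagnosis: the geometric series formula — consecutive terms stand in a fixed index-free ratio — the geometric sum formula closes it.


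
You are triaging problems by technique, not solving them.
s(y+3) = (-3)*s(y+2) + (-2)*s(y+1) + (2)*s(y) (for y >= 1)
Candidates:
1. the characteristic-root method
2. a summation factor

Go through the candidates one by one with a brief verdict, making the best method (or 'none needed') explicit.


Best approach: the characteristic-root method — because shifting y leaves the equation's coefficients unchanged, exponential trials reduce it to algebra.
- the characteristic-root method — applies; the problem has the shape this method handles.
- a summation factor — a summation factor telescopes one-step recursions; this one carries higher-order memory.


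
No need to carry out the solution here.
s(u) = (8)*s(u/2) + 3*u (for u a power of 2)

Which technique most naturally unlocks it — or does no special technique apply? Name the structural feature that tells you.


Diagnosis: the master substitution — index division is the fingerprint: u/2 in the recursive call means substitute u = 2^m.


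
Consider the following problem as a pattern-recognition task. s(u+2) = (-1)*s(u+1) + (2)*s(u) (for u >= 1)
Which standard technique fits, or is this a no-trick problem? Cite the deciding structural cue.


Diagnosis: the characteristic-root method — this is the constant-coefficient homogeneous case — the whole solution in u reduces to a polynomial's roots.


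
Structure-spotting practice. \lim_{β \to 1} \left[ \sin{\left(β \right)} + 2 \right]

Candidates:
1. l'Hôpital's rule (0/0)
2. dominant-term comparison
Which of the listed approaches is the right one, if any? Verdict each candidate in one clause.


Technique: no special technique — no denominator vanishes and nothing blows up at 1: direct substitution is the whole computation.
- l'Hôpital's rule (0/0) — substituting the point gives a finite value outright — there is no indeterminate clash to repair.
- dominant-term comparison: this limit is not decided by comparing leading-term growth at infinity.


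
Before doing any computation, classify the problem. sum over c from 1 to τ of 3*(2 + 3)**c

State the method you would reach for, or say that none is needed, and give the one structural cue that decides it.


Best approach: the geometric series formula — consecutive terms stand in a fixed index-free ratio — the geometric sum formula closes it.


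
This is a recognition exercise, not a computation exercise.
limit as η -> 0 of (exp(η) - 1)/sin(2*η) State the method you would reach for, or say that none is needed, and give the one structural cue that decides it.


Verdict: l'Hôpital's rule (0/0) — plug in 0: top and bottom both hit zero, so differentiate each and retry. Known elementary limits would finish this too — the rule just bypasses the case analysis.


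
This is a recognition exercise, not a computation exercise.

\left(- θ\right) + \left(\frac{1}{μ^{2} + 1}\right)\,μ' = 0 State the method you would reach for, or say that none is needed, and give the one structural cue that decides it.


Verdict: separation of variables — the derivative equals a pure function of θ (namely θ) times a pure function of μ (namely μ^{2} + 1); divide and integrate each side. An exactness check succeeds on this form as well — separation and the potential function arrive at the same answer, separation more directly.


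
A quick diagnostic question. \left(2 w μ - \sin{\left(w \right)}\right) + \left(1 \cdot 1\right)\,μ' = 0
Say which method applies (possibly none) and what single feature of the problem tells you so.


Best approach: a linear integrating factor — linear in the unknown with genuine forcing: multiply through by the exponential of the integrated coefficient and the left side closes into one derivative.


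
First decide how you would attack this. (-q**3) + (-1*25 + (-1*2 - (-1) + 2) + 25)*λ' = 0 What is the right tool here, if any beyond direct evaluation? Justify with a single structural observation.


Verdict: no special technique — with λ absent the equation is not coupled at all: direct integration in q.


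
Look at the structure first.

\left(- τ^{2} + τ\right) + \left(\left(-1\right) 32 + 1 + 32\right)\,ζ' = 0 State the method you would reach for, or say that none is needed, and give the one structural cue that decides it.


Best approach: no special technique — solved for the derivative, ζ never appears on the right — this is a direct integration in τ, not a differential-equations problem at heart.


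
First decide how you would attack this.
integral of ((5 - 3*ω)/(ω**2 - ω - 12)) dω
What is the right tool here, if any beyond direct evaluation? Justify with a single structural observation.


Method: partial fractions — a proper rational integrand whose denominator splits into simpler factors — decompose into partial fractions first.


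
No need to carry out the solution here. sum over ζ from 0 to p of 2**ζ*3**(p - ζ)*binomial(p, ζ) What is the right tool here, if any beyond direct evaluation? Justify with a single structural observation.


Best approach: the binomial theorem — binomial(p, ζ) weighting matched powers of 2 and 3 is the expanded form of (2 + 3)^p — fold it back up.


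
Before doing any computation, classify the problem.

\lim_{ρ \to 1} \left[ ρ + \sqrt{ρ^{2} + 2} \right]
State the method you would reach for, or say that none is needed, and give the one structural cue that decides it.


Technique: no special technique — no zero denominators, no indeterminate clash at 1 — substitute and read off the value.


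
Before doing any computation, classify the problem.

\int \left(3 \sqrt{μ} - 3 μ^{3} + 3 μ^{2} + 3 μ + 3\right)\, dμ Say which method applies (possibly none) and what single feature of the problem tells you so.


Method: no special technique — a term-by-term power-rule job in μ; no substitution or rearrangement earns its keep here.


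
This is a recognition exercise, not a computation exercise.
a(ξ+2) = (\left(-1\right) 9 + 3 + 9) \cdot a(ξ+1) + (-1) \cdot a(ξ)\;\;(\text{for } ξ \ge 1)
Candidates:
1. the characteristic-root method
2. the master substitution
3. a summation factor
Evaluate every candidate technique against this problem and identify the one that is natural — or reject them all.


Verdict: the characteristic-root method — the recurrence is linear and homogeneous with constant coefficients, so the ansatz r^ξ turns it into a polynomial equation for r.
- the characteristic-root method: a fit — the right tool for this form.
- the master substitution — the recursion shifts the index rather than dividing it.
- a summation factor — the recurrence reaches back more than one step, outside the first-order family a summation factor normalizes.


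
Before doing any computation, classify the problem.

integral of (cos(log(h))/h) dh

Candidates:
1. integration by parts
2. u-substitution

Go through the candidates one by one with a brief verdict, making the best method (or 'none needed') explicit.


Diagnosis: u-substitution — collected, the integrand has one factor that is, up to a constant, the derivative of an inner expression the rest depends on — substitute for that inner expression.
- integration by parts — the integrand does not split as a nonconstant polynomial times an exp, sine, cosine of a linear argument, or logarithm — no polynomial-kernel parts product to differentiate one side of.
- u-substitution — yes — fits the structure here.


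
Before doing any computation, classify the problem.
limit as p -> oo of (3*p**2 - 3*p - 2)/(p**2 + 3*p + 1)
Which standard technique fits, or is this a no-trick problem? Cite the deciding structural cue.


Best approach: dominant-term comparison — divide through by the highest power of p; every lower-order term dies and the dominant terms decide the limit. Differentiating the expression as a single quotient would eventually settle it as well; matching dominant growth settles it immediately.


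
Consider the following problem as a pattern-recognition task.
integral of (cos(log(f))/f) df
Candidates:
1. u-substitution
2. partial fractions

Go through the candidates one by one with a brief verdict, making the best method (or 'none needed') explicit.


Best approach: u-substitution — collected, the integrand has one factor that is, up to a constant, the derivative of an inner expression the rest depends on — substitute for that inner expression.
- u-substitution — applies; the problem has the shape this method handles.
- partial fractions: the expression is not a ratio of polynomials that decomposes further.


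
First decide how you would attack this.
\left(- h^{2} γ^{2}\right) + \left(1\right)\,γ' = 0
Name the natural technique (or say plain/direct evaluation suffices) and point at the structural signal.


Diagnosis: separation of variables — solved for the derivative, the right side factors as h^{2} times γ^{2} — all h-dependence separates from all γ-dependence.


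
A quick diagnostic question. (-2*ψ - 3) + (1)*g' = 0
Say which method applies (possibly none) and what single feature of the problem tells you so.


Best approach: no special technique — the slope is a pure function of ψ; integrate both sides and be done.


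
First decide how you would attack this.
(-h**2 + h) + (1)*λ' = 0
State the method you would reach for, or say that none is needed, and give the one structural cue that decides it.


Verdict: no special technique — the slope is a function of h alone, so integrate both sides directly.
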